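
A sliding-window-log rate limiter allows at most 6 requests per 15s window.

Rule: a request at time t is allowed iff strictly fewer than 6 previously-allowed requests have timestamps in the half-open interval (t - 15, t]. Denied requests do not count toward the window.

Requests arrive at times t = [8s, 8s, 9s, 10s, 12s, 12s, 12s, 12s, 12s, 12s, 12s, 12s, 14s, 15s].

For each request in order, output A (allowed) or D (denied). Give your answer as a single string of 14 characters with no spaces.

Answer: AAAAAADDDDDDDD

Derivation:
Tracking allowed requests in the window:
  req#1 t=8s: ALLOW
  req#2 t=8s: ALLOW
  req#3 t=9s: ALLOW
  req#4 t=10s: ALLOW
  req#5 t=12s: ALLOW
  req#6 t=12s: ALLOW
  req#7 t=12s: DENY
  req#8 t=12s: DENY
  req#9 t=12s: DENY
  req#10 t=12s: DENY
  req#11 t=12s: DENY
  req#12 t=12s: DENY
  req#13 t=14s: DENY
  req#14 t=15s: DENY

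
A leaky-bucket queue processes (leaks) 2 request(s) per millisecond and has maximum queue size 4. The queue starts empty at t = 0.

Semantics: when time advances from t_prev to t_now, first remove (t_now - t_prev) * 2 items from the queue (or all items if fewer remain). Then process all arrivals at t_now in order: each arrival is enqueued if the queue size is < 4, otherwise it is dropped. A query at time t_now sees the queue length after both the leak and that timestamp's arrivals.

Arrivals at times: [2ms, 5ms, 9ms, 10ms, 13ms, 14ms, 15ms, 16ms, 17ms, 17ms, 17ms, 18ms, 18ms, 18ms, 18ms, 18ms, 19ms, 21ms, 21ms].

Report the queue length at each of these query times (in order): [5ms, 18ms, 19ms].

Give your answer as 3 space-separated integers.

Queue lengths at query times:
  query t=5ms: backlog = 1
  query t=18ms: backlog = 4
  query t=19ms: backlog = 3

Answer: 1 4 3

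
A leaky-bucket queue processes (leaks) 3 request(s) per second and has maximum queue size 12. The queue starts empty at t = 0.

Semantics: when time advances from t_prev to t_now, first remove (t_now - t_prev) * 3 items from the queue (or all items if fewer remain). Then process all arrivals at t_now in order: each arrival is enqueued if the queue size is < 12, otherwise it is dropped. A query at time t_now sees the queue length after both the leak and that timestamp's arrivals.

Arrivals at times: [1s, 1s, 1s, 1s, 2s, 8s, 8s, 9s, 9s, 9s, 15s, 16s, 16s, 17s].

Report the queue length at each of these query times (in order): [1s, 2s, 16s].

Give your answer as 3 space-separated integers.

Queue lengths at query times:
  query t=1s: backlog = 4
  query t=2s: backlog = 2
  query t=16s: backlog = 2

Answer: 4 2 2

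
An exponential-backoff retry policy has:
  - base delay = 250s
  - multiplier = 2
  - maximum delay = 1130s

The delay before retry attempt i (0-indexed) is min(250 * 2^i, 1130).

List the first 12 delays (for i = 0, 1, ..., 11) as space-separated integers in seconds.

Answer: 250 500 1000 1130 1130 1130 1130 1130 1130 1130 1130 1130

Derivation:
Computing each delay:
  i=0: min(250*2^0, 1130) = 250
  i=1: min(250*2^1, 1130) = 500
  i=2: min(250*2^2, 1130) = 1000
  i=3: min(250*2^3, 1130) = 1130
  i=4: min(250*2^4, 1130) = 1130
  i=5: min(250*2^5, 1130) = 1130
  i=6: min(250*2^6, 1130) = 1130
  i=7: min(250*2^7, 1130) = 1130
  i=8: min(250*2^8, 1130) = 1130
  i=9: min(250*2^9, 1130) = 1130
  i=10: min(250*2^10, 1130) = 1130
  i=11: min(250*2^11, 1130) = 1130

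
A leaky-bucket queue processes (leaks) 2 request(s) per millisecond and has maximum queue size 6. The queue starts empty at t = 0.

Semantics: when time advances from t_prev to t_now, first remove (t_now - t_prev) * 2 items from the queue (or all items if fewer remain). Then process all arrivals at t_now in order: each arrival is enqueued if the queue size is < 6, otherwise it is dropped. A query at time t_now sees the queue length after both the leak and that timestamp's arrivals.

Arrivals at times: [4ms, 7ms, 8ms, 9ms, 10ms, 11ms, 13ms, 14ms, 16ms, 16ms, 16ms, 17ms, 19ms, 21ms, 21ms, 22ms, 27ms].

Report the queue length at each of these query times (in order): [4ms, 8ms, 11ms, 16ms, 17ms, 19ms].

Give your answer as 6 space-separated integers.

Queue lengths at query times:
  query t=4ms: backlog = 1
  query t=8ms: backlog = 1
  query t=11ms: backlog = 1
  query t=16ms: backlog = 3
  query t=17ms: backlog = 2
  query t=19ms: backlog = 1

Answer: 1 1 1 3 2 1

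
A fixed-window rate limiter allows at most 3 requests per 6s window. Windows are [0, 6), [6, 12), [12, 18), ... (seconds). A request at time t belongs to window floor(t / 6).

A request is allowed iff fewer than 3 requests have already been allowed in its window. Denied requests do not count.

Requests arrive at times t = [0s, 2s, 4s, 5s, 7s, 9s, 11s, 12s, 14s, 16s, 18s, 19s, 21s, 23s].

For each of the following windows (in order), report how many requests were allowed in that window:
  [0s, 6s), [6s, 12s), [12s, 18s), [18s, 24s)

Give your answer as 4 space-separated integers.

Answer: 3 3 3 3

Derivation:
Processing requests:
  req#1 t=0s (window 0): ALLOW
  req#2 t=2s (window 0): ALLOW
  req#3 t=4s (window 0): ALLOW
  req#4 t=5s (window 0): DENY
  req#5 t=7s (window 1): ALLOW
  req#6 t=9s (window 1): ALLOW
  req#7 t=11s (window 1): ALLOW
  req#8 t=12s (window 2): ALLOW
  req#9 t=14s (window 2): ALLOW
  req#10 t=16s (window 2): ALLOW
  req#11 t=18s (window 3): ALLOW
  req#12 t=19s (window 3): ALLOW
  req#13 t=21s (window 3): ALLOW
  req#14 t=23s (window 3): DENY

Allowed counts by window: 3 3 3 3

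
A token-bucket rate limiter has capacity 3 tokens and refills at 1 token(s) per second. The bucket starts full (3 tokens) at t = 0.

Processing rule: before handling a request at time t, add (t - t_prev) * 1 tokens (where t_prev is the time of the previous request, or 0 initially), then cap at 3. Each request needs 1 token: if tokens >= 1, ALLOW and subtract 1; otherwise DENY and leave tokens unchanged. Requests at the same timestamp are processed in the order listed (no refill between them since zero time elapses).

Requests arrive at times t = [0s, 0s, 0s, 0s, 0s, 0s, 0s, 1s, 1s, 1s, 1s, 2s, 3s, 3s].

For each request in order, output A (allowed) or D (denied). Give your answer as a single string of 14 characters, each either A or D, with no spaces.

Answer: AAADDDDADDDAAD

Derivation:
Simulating step by step:
  req#1 t=0s: ALLOW
  req#2 t=0s: ALLOW
  req#3 t=0s: ALLOW
  req#4 t=0s: DENY
  req#5 t=0s: DENY
  req#6 t=0s: DENY
  req#7 t=0s: DENY
  req#8 t=1s: ALLOW
  req#9 t=1s: DENY
  req#10 t=1s: DENY
  req#11 t=1s: DENY
  req#12 t=2s: ALLOW
  req#13 t=3s: ALLOW
  req#14 t=3s: DENY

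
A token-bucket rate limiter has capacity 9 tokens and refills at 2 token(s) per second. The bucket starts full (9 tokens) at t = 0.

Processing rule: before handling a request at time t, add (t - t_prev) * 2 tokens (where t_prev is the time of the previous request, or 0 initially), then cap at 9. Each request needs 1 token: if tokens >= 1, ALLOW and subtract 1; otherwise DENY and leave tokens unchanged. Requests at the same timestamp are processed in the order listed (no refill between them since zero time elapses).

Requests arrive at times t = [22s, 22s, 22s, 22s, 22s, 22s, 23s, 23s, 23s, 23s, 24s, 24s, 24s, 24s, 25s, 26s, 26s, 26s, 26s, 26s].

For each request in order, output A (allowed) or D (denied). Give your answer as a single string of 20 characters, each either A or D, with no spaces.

Answer: AAAAAAAAAAAAADAAAADD

Derivation:
Simulating step by step:
  req#1 t=22s: ALLOW
  req#2 t=22s: ALLOW
  req#3 t=22s: ALLOW
  req#4 t=22s: ALLOW
  req#5 t=22s: ALLOW
  req#6 t=22s: ALLOW
  req#7 t=23s: ALLOW
  req#8 t=23s: ALLOW
  req#9 t=23s: ALLOW
  req#10 t=23s: ALLOW
  req#11 t=24s: ALLOW
  req#12 t=24s: ALLOW
  req#13 t=24s: ALLOW
  req#14 t=24s: DENY
  req#15 t=25s: ALLOW
  req#16 t=26s: ALLOW
  req#17 t=26s: ALLOW
  req#18 t=26s: ALLOW
  req#19 t=26s: DENY
  req#20 t=26s: DENY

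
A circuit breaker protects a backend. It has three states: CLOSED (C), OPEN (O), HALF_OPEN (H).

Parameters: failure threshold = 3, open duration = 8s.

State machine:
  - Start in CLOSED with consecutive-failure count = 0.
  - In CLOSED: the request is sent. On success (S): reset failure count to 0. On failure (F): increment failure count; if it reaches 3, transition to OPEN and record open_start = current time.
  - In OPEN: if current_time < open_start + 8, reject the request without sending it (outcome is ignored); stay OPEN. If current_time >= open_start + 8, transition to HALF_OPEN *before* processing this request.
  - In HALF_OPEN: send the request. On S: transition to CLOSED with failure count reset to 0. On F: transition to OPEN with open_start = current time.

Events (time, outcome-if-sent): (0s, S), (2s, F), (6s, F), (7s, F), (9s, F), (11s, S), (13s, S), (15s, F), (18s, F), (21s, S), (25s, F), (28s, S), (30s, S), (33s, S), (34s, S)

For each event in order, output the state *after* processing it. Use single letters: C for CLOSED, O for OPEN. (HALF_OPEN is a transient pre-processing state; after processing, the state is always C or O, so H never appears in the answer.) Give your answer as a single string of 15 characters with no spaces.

State after each event:
  event#1 t=0s outcome=S: state=CLOSED
  event#2 t=2s outcome=F: state=CLOSED
  event#3 t=6s outcome=F: state=CLOSED
  event#4 t=7s outcome=F: state=OPEN
  event#5 t=9s outcome=F: state=OPEN
  event#6 t=11s outcome=S: state=OPEN
  event#7 t=13s outcome=S: state=OPEN
  event#8 t=15s outcome=F: state=OPEN
  event#9 t=18s outcome=F: state=OPEN
  event#10 t=21s outcome=S: state=OPEN
  event#11 t=25s outcome=F: state=OPEN
  event#12 t=28s outcome=S: state=OPEN
  event#13 t=30s outcome=S: state=OPEN
  event#14 t=33s outcome=S: state=CLOSED
  event#15 t=34s outcome=S: state=CLOSED

Answer: CCCOOOOOOOOOOCC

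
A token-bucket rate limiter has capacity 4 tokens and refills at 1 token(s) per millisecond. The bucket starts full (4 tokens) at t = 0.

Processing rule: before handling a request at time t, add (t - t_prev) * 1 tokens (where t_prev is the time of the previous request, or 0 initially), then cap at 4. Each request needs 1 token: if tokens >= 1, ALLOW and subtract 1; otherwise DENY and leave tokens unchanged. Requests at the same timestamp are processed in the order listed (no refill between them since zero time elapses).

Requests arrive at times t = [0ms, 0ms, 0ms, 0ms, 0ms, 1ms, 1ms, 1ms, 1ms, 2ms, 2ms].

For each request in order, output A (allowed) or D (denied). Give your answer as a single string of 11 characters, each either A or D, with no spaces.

Answer: AAAADADDDAD

Derivation:
Simulating step by step:
  req#1 t=0ms: ALLOW
  req#2 t=0ms: ALLOW
  req#3 t=0ms: ALLOW
  req#4 t=0ms: ALLOW
  req#5 t=0ms: DENY
  req#6 t=1ms: ALLOW
  req#7 t=1ms: DENY
  req#8 t=1ms: DENY
  req#9 t=1ms: DENY
  req#10 t=2ms: ALLOW
  req#11 t=2ms: DENY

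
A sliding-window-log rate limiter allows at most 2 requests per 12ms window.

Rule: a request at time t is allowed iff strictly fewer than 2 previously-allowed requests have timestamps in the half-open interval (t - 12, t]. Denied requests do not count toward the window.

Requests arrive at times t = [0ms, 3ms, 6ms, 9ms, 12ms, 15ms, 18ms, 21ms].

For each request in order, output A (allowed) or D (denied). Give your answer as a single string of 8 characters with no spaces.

Tracking allowed requests in the window:
  req#1 t=0ms: ALLOW
  req#2 t=3ms: ALLOW
  req#3 t=6ms: DENY
  req#4 t=9ms: DENY
  req#5 t=12ms: ALLOW
  req#6 t=15ms: ALLOW
  req#7 t=18ms: DENY
  req#8 t=21ms: DENY

Answer: AADDAADD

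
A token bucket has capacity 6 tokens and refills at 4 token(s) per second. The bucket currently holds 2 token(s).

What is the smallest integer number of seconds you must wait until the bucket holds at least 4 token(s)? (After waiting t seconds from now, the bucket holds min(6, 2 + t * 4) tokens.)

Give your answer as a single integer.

Need 2 + t * 4 >= 4, so t >= 2/4.
Smallest integer t = ceil(2/4) = 1.

Answer: 1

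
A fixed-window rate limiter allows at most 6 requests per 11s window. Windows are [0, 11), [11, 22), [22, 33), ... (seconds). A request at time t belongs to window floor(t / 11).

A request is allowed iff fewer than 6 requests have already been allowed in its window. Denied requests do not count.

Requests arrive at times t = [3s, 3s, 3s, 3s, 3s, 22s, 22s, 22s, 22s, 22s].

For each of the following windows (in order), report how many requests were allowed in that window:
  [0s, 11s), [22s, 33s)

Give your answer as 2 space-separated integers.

Processing requests:
  req#1 t=3s (window 0): ALLOW
  req#2 t=3s (window 0): ALLOW
  req#3 t=3s (window 0): ALLOW
  req#4 t=3s (window 0): ALLOW
  req#5 t=3s (window 0): ALLOW
  req#6 t=22s (window 2): ALLOW
  req#7 t=22s (window 2): ALLOW
  req#8 t=22s (window 2): ALLOW
  req#9 t=22s (window 2): ALLOW
  req#10 t=22s (window 2): ALLOW

Allowed counts by window: 5 5

Answer: 5 5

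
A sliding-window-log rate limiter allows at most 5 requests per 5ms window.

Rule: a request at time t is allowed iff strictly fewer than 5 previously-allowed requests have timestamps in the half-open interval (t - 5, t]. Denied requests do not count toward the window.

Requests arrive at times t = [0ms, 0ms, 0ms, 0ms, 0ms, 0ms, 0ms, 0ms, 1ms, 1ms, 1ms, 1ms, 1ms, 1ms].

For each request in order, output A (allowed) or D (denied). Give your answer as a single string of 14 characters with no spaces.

Answer: AAAAADDDDDDDDD

Derivation:
Tracking allowed requests in the window:
  req#1 t=0ms: ALLOW
  req#2 t=0ms: ALLOW
  req#3 t=0ms: ALLOW
  req#4 t=0ms: ALLOW
  req#5 t=0ms: ALLOW
  req#6 t=0ms: DENY
  req#7 t=0ms: DENY
  req#8 t=0ms: DENY
  req#9 t=1ms: DENY
  req#10 t=1ms: DENY
  req#11 t=1ms: DENY
  req#12 t=1ms: DENY
  req#13 t=1ms: DENY
  req#14 t=1ms: DENY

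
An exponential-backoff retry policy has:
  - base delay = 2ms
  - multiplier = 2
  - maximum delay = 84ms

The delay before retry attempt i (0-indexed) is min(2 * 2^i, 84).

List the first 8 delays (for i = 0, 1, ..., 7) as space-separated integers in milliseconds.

Computing each delay:
  i=0: min(2*2^0, 84) = 2
  i=1: min(2*2^1, 84) = 4
  i=2: min(2*2^2, 84) = 8
  i=3: min(2*2^3, 84) = 16
  i=4: min(2*2^4, 84) = 32
  i=5: min(2*2^5, 84) = 64
  i=6: min(2*2^6, 84) = 84
  i=7: min(2*2^7, 84) = 84

Answer: 2 4 8 16 32 64 84 84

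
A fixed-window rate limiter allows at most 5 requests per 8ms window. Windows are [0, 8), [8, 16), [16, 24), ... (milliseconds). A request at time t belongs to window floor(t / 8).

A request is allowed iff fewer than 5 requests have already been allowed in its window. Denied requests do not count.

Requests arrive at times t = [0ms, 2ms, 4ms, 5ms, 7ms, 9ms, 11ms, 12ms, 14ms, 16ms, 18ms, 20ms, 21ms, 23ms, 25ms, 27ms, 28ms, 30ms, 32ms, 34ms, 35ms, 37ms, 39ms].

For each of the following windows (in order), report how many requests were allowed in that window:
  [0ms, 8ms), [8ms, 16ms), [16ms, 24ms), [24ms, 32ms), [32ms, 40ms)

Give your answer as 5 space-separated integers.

Processing requests:
  req#1 t=0ms (window 0): ALLOW
  req#2 t=2ms (window 0): ALLOW
  req#3 t=4ms (window 0): ALLOW
  req#4 t=5ms (window 0): ALLOW
  req#5 t=7ms (window 0): ALLOW
  req#6 t=9ms (window 1): ALLOW
  req#7 t=11ms (window 1): ALLOW
  req#8 t=12ms (window 1): ALLOW
  req#9 t=14ms (window 1): ALLOW
  req#10 t=16ms (window 2): ALLOW
  req#11 t=18ms (window 2): ALLOW
  req#12 t=20ms (window 2): ALLOW
  req#13 t=21ms (window 2): ALLOW
  req#14 t=23ms (window 2): ALLOW
  req#15 t=25ms (window 3): ALLOW
  req#16 t=27ms (window 3): ALLOW
  req#17 t=28ms (window 3): ALLOW
  req#18 t=30ms (window 3): ALLOW
  req#19 t=32ms (window 4): ALLOW
  req#20 t=34ms (window 4): ALLOW
  req#21 t=35ms (window 4): ALLOW
  req#22 t=37ms (window 4): ALLOW
  req#23 t=39ms (window 4): ALLOW

Allowed counts by window: 5 4 5 4 5

Answer: 5 4 5 4 5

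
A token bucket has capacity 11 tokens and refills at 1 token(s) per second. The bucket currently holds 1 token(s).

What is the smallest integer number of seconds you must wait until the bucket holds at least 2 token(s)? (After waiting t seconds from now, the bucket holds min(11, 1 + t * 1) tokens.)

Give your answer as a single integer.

Answer: 1

Derivation:
Need 1 + t * 1 >= 2, so t >= 1/1.
Smallest integer t = ceil(1/1) = 1.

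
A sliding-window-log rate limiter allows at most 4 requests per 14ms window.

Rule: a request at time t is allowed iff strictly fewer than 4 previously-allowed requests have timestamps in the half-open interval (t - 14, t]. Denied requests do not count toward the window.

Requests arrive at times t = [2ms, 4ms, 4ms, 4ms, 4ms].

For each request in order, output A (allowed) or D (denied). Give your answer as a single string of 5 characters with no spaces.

Tracking allowed requests in the window:
  req#1 t=2ms: ALLOW
  req#2 t=4ms: ALLOW
  req#3 t=4ms: ALLOW
  req#4 t=4ms: ALLOW
  req#5 t=4ms: DENY

Answer: AAAAD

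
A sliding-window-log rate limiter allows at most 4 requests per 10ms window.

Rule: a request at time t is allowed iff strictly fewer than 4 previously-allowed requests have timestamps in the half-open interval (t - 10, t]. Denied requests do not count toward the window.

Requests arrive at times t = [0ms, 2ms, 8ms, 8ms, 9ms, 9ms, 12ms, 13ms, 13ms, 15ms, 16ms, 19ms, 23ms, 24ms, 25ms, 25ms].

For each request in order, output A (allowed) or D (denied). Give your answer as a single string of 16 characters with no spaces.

Answer: AAAADDAADDDAAAAD

Derivation:
Tracking allowed requests in the window:
  req#1 t=0ms: ALLOW
  req#2 t=2ms: ALLOW
  req#3 t=8ms: ALLOW
  req#4 t=8ms: ALLOW
  req#5 t=9ms: DENY
  req#6 t=9ms: DENY
  req#7 t=12ms: ALLOW
  req#8 t=13ms: ALLOW
  req#9 t=13ms: DENY
  req#10 t=15ms: DENY
  req#11 t=16ms: DENY
  req#12 t=19ms: ALLOW
  req#13 t=23ms: ALLOW
  req#14 t=24ms: ALLOW
  req#15 t=25ms: ALLOW
  req#16 t=25ms: DENY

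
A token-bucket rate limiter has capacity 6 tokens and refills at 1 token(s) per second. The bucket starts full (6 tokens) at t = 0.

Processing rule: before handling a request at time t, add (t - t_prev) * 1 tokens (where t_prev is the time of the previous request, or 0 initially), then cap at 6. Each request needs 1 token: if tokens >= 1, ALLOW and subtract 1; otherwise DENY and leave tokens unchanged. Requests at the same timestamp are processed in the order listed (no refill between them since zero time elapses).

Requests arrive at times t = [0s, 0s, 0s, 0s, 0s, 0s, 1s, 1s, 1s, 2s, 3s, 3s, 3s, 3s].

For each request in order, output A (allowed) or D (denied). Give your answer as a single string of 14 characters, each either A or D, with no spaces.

Simulating step by step:
  req#1 t=0s: ALLOW
  req#2 t=0s: ALLOW
  req#3 t=0s: ALLOW
  req#4 t=0s: ALLOW
  req#5 t=0s: ALLOW
  req#6 t=0s: ALLOW
  req#7 t=1s: ALLOW
  req#8 t=1s: DENY
  req#9 t=1s: DENY
  req#10 t=2s: ALLOW
  req#11 t=3s: ALLOW
  req#12 t=3s: DENY
  req#13 t=3s: DENY
  req#14 t=3s: DENY

Answer: AAAAAAADDAADDD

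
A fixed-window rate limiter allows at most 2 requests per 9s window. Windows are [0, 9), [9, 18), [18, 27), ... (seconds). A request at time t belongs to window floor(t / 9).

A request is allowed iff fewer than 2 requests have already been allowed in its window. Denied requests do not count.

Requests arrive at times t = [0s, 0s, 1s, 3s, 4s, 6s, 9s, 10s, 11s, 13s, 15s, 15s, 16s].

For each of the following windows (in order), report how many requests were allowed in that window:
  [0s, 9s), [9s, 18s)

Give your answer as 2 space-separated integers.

Processing requests:
  req#1 t=0s (window 0): ALLOW
  req#2 t=0s (window 0): ALLOW
  req#3 t=1s (window 0): DENY
  req#4 t=3s (window 0): DENY
  req#5 t=4s (window 0): DENY
  req#6 t=6s (window 0): DENY
  req#7 t=9s (window 1): ALLOW
  req#8 t=10s (window 1): ALLOW
  req#9 t=11s (window 1): DENY
  req#10 t=13s (window 1): DENY
  req#11 t=15s (window 1): DENY
  req#12 t=15s (window 1): DENY
  req#13 t=16s (window 1): DENY

Allowed counts by window: 2 2

Answer: 2 2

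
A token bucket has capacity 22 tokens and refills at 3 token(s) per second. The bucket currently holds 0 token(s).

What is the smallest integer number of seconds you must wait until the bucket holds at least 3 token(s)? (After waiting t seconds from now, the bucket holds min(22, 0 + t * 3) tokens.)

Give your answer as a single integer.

Answer: 1

Derivation:
Need 0 + t * 3 >= 3, so t >= 3/3.
Smallest integer t = ceil(3/3) = 1.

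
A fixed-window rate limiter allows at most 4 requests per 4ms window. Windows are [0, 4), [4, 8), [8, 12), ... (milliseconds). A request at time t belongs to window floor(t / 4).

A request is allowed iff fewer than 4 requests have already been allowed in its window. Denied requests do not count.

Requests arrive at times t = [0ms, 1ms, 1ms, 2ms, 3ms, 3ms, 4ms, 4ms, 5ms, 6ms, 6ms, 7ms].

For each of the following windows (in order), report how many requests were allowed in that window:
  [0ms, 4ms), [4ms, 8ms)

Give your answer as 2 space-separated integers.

Processing requests:
  req#1 t=0ms (window 0): ALLOW
  req#2 t=1ms (window 0): ALLOW
  req#3 t=1ms (window 0): ALLOW
  req#4 t=2ms (window 0): ALLOW
  req#5 t=3ms (window 0): DENY
  req#6 t=3ms (window 0): DENY
  req#7 t=4ms (window 1): ALLOW
  req#8 t=4ms (window 1): ALLOW
  req#9 t=5ms (window 1): ALLOW
  req#10 t=6ms (window 1): ALLOW
  req#11 t=6ms (window 1): DENY
  req#12 t=7ms (window 1): DENY

Allowed counts by window: 4 4

Answer: 4 4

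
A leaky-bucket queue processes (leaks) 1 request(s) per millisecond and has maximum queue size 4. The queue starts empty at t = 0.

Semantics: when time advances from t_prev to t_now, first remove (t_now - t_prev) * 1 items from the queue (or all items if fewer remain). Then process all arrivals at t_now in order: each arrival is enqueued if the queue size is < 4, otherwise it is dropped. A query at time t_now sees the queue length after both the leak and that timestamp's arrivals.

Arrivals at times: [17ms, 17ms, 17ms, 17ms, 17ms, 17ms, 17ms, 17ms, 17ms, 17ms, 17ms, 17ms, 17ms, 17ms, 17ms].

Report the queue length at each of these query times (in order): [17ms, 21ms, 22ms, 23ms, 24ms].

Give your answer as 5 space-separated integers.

Answer: 4 0 0 0 0

Derivation:
Queue lengths at query times:
  query t=17ms: backlog = 4
  query t=21ms: backlog = 0
  query t=22ms: backlog = 0
  query t=23ms: backlog = 0
  query t=24ms: backlog = 0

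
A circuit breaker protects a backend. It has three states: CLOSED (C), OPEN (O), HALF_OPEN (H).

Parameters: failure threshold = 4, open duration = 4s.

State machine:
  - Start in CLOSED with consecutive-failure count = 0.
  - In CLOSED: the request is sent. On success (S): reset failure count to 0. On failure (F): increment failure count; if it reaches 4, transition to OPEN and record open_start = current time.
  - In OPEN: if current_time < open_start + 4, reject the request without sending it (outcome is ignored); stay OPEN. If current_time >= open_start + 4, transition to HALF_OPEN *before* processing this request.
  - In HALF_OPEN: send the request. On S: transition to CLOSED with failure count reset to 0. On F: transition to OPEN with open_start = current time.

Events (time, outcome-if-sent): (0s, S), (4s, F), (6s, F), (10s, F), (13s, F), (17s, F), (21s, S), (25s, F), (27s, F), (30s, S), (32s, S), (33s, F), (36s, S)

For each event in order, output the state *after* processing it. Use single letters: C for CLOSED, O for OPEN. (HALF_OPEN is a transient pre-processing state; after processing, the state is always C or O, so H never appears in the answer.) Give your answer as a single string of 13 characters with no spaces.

State after each event:
  event#1 t=0s outcome=S: state=CLOSED
  event#2 t=4s outcome=F: state=CLOSED
  event#3 t=6s outcome=F: state=CLOSED
  event#4 t=10s outcome=F: state=CLOSED
  event#5 t=13s outcome=F: state=OPEN
  event#6 t=17s outcome=F: state=OPEN
  event#7 t=21s outcome=S: state=CLOSED
  event#8 t=25s outcome=F: state=CLOSED
  event#9 t=27s outcome=F: state=CLOSED
  event#10 t=30s outcome=S: state=CLOSED
  event#11 t=32s outcome=S: state=CLOSED
  event#12 t=33s outcome=F: state=CLOSED
  event#13 t=36s outcome=S: state=CLOSED

Answer: CCCCOOCCCCCCC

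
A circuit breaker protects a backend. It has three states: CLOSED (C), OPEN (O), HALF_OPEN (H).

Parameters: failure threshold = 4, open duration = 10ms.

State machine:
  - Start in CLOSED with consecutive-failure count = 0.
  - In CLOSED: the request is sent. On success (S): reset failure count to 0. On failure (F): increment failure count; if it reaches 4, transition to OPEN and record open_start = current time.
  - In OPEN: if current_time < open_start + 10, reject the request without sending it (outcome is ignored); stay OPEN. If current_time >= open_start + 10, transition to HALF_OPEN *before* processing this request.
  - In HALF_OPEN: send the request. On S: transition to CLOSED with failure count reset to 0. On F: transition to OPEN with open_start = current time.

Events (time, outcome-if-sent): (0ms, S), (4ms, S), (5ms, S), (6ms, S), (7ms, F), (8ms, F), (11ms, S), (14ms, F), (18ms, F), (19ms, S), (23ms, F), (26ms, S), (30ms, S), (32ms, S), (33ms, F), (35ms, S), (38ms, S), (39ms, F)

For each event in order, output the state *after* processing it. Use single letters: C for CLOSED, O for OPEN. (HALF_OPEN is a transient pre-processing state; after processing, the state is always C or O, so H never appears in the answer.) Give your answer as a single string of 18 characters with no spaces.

State after each event:
  event#1 t=0ms outcome=S: state=CLOSED
  event#2 t=4ms outcome=S: state=CLOSED
  event#3 t=5ms outcome=S: state=CLOSED
  event#4 t=6ms outcome=S: state=CLOSED
  event#5 t=7ms outcome=F: state=CLOSED
  event#6 t=8ms outcome=F: state=CLOSED
  event#7 t=11ms outcome=S: state=CLOSED
  event#8 t=14ms outcome=F: state=CLOSED
  event#9 t=18ms outcome=F: state=CLOSED
  event#10 t=19ms outcome=S: state=CLOSED
  event#11 t=23ms outcome=F: state=CLOSED
  event#12 t=26ms outcome=S: state=CLOSED
  event#13 t=30ms outcome=S: state=CLOSED
  event#14 t=32ms outcome=S: state=CLOSED
  event#15 t=33ms outcome=F: state=CLOSED
  event#16 t=35ms outcome=S: state=CLOSED
  event#17 t=38ms outcome=S: state=CLOSED
  event#18 t=39ms outcome=F: state=CLOSED

Answer: CCCCCCCCCCCCCCCCCC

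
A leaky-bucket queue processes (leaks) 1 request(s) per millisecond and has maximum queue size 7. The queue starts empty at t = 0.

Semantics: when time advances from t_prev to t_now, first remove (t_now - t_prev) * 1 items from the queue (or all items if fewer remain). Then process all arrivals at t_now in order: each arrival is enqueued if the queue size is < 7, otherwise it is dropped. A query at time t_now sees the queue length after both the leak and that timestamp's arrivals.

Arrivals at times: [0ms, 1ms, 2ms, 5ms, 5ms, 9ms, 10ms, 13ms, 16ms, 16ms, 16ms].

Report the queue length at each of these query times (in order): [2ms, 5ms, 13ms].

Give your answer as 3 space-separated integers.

Answer: 1 2 1

Derivation:
Queue lengths at query times:
  query t=2ms: backlog = 1
  query t=5ms: backlog = 2
  query t=13ms: backlog = 1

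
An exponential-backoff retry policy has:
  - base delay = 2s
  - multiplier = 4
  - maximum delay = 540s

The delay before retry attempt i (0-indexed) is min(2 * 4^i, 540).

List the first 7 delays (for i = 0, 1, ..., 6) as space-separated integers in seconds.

Answer: 2 8 32 128 512 540 540

Derivation:
Computing each delay:
  i=0: min(2*4^0, 540) = 2
  i=1: min(2*4^1, 540) = 8
  i=2: min(2*4^2, 540) = 32
  i=3: min(2*4^3, 540) = 128
  i=4: min(2*4^4, 540) = 512
  i=5: min(2*4^5, 540) = 540
  i=6: min(2*4^6, 540) = 540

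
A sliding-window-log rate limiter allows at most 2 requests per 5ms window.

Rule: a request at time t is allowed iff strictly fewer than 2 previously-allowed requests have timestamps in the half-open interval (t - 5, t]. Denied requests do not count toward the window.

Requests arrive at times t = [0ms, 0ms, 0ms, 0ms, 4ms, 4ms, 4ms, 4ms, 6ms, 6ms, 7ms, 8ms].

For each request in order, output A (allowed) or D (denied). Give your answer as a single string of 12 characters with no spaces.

Tracking allowed requests in the window:
  req#1 t=0ms: ALLOW
  req#2 t=0ms: ALLOW
  req#3 t=0ms: DENY
  req#4 t=0ms: DENY
  req#5 t=4ms: DENY
  req#6 t=4ms: DENY
  req#7 t=4ms: DENY
  req#8 t=4ms: DENY
  req#9 t=6ms: ALLOW
  req#10 t=6ms: ALLOW
  req#11 t=7ms: DENY
  req#12 t=8ms: DENY

Answer: AADDDDDDAADD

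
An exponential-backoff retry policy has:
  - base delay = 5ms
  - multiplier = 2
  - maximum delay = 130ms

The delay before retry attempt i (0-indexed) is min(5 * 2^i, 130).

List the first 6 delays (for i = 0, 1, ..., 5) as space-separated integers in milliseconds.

Answer: 5 10 20 40 80 130

Derivation:
Computing each delay:
  i=0: min(5*2^0, 130) = 5
  i=1: min(5*2^1, 130) = 10
  i=2: min(5*2^2, 130) = 20
  i=3: min(5*2^3, 130) = 40
  i=4: min(5*2^4, 130) = 80
  i=5: min(5*2^5, 130) = 130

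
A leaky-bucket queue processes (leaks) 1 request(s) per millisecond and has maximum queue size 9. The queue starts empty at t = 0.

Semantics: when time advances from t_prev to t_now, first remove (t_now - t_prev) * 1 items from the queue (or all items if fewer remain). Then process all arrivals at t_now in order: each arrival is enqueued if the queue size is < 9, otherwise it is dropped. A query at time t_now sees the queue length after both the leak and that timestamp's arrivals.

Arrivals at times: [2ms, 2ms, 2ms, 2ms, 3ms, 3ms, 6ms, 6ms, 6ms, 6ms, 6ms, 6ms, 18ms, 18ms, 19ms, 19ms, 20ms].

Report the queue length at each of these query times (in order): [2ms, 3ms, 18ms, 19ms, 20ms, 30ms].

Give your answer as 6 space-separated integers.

Queue lengths at query times:
  query t=2ms: backlog = 4
  query t=3ms: backlog = 5
  query t=18ms: backlog = 2
  query t=19ms: backlog = 3
  query t=20ms: backlog = 3
  query t=30ms: backlog = 0

Answer: 4 5 2 3 3 0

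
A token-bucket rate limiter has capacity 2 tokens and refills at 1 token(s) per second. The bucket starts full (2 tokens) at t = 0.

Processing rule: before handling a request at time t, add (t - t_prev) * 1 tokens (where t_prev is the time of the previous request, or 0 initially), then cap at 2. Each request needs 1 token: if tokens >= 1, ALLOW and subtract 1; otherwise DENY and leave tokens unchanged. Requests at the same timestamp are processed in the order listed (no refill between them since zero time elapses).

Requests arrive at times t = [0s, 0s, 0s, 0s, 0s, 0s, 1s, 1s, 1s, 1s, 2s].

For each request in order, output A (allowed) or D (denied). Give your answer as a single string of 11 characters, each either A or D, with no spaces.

Simulating step by step:
  req#1 t=0s: ALLOW
  req#2 t=0s: ALLOW
  req#3 t=0s: DENY
  req#4 t=0s: DENY
  req#5 t=0s: DENY
  req#6 t=0s: DENY
  req#7 t=1s: ALLOW
  req#8 t=1s: DENY
  req#9 t=1s: DENY
  req#10 t=1s: DENY
  req#11 t=2s: ALLOW

Answer: AADDDDADDDA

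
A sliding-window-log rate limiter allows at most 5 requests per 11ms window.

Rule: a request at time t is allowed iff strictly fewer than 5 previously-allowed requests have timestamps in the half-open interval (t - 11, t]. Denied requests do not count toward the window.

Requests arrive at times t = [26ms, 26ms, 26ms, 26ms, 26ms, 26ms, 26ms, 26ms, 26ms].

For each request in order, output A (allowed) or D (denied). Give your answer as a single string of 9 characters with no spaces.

Answer: AAAAADDDD

Derivation:
Tracking allowed requests in the window:
  req#1 t=26ms: ALLOW
  req#2 t=26ms: ALLOW
  req#3 t=26ms: ALLOW
  req#4 t=26ms: ALLOW
  req#5 t=26ms: ALLOW
  req#6 t=26ms: DENY
  req#7 t=26ms: DENY
  req#8 t=26ms: DENY
  req#9 t=26ms: DENY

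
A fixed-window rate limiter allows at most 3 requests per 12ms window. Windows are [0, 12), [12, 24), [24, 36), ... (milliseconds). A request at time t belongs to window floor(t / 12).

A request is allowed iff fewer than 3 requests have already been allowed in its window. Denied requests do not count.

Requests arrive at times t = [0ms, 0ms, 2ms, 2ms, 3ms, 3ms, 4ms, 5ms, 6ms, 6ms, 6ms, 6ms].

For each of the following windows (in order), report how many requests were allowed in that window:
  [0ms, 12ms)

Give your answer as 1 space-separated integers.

Processing requests:
  req#1 t=0ms (window 0): ALLOW
  req#2 t=0ms (window 0): ALLOW
  req#3 t=2ms (window 0): ALLOW
  req#4 t=2ms (window 0): DENY
  req#5 t=3ms (window 0): DENY
  req#6 t=3ms (window 0): DENY
  req#7 t=4ms (window 0): DENY
  req#8 t=5ms (window 0): DENY
  req#9 t=6ms (window 0): DENY
  req#10 t=6ms (window 0): DENY
  req#11 t=6ms (window 0): DENY
  req#12 t=6ms (window 0): DENY

Allowed counts by window: 3

Answer: 3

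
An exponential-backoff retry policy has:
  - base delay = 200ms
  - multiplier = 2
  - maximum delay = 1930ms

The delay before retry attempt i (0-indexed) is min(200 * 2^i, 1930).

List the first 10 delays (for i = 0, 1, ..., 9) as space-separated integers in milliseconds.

Answer: 200 400 800 1600 1930 1930 1930 1930 1930 1930

Derivation:
Computing each delay:
  i=0: min(200*2^0, 1930) = 200
  i=1: min(200*2^1, 1930) = 400
  i=2: min(200*2^2, 1930) = 800
  i=3: min(200*2^3, 1930) = 1600
  i=4: min(200*2^4, 1930) = 1930
  i=5: min(200*2^5, 1930) = 1930
  i=6: min(200*2^6, 1930) = 1930
  i=7: min(200*2^7, 1930) = 1930
  i=8: min(200*2^8, 1930) = 1930
  i=9: min(200*2^9, 1930) = 1930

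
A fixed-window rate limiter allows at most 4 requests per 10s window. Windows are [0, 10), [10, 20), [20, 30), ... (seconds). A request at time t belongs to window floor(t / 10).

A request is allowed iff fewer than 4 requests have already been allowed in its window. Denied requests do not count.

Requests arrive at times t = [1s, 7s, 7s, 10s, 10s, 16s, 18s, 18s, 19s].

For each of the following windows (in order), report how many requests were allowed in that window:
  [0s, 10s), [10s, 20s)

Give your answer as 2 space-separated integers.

Processing requests:
  req#1 t=1s (window 0): ALLOW
  req#2 t=7s (window 0): ALLOW
  req#3 t=7s (window 0): ALLOW
  req#4 t=10s (window 1): ALLOW
  req#5 t=10s (window 1): ALLOW
  req#6 t=16s (window 1): ALLOW
  req#7 t=18s (window 1): ALLOW
  req#8 t=18s (window 1): DENY
  req#9 t=19s (window 1): DENY

Allowed counts by window: 3 4

Answer: 3 4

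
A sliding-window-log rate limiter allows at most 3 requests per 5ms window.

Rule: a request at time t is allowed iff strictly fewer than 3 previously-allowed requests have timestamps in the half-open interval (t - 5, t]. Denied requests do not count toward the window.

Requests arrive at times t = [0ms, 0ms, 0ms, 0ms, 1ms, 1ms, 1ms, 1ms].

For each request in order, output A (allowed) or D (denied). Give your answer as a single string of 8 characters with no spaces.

Answer: AAADDDDD

Derivation:
Tracking allowed requests in the window:
  req#1 t=0ms: ALLOW
  req#2 t=0ms: ALLOW
  req#3 t=0ms: ALLOW
  req#4 t=0ms: DENY
  req#5 t=1ms: DENY
  req#6 t=1ms: DENY
  req#7 t=1ms: DENY
  req#8 t=1ms: DENY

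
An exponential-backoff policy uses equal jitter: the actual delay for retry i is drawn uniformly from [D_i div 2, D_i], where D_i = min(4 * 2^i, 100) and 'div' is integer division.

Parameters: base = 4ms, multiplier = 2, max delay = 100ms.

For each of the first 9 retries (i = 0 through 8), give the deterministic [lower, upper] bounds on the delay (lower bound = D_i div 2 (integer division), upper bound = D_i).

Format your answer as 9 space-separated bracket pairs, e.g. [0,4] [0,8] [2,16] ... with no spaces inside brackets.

Computing bounds per retry:
  i=0: D_i=min(4*2^0,100)=4, bounds=[2,4]
  i=1: D_i=min(4*2^1,100)=8, bounds=[4,8]
  i=2: D_i=min(4*2^2,100)=16, bounds=[8,16]
  i=3: D_i=min(4*2^3,100)=32, bounds=[16,32]
  i=4: D_i=min(4*2^4,100)=64, bounds=[32,64]
  i=5: D_i=min(4*2^5,100)=100, bounds=[50,100]
  i=6: D_i=min(4*2^6,100)=100, bounds=[50,100]
  i=7: D_i=min(4*2^7,100)=100, bounds=[50,100]
  i=8: D_i=min(4*2^8,100)=100, bounds=[50,100]

Answer: [2,4] [4,8] [8,16] [16,32] [32,64] [50,100] [50,100] [50,100] [50,100]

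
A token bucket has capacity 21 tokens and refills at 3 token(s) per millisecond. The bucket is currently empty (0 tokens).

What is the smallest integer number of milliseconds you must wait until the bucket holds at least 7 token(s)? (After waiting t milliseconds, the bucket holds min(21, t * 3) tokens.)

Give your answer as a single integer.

Answer: 3

Derivation:
Need t * 3 >= 7, so t >= 7/3.
Smallest integer t = ceil(7/3) = 3.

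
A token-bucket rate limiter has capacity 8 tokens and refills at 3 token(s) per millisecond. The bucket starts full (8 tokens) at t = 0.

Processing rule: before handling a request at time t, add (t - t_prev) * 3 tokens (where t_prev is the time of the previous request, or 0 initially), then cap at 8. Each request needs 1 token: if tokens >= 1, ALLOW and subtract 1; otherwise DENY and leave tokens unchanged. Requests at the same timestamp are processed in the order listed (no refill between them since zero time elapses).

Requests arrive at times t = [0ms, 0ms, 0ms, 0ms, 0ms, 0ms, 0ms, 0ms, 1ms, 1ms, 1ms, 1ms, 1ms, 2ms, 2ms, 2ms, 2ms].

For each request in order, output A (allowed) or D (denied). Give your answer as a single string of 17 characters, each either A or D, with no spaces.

Answer: AAAAAAAAAAADDAAAD

Derivation:
Simulating step by step:
  req#1 t=0ms: ALLOW
  req#2 t=0ms: ALLOW
  req#3 t=0ms: ALLOW
  req#4 t=0ms: ALLOW
  req#5 t=0ms: ALLOW
  req#6 t=0ms: ALLOW
  req#7 t=0ms: ALLOW
  req#8 t=0ms: ALLOW
  req#9 t=1ms: ALLOW
  req#10 t=1ms: ALLOW
  req#11 t=1ms: ALLOW
  req#12 t=1ms: DENY
  req#13 t=1ms: DENY
  req#14 t=2ms: ALLOW
  req#15 t=2ms: ALLOW
  req#16 t=2ms: ALLOW
  req#17 t=2ms: DENY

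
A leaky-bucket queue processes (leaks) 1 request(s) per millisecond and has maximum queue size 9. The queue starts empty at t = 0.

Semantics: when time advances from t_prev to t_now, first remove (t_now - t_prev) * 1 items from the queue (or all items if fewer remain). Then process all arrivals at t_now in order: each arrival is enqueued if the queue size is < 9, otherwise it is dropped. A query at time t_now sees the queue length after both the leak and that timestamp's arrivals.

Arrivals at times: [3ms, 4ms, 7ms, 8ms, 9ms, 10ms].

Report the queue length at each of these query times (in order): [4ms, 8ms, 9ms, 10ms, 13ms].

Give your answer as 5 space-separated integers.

Answer: 1 1 1 1 0

Derivation:
Queue lengths at query times:
  query t=4ms: backlog = 1
  query t=8ms: backlog = 1
  query t=9ms: backlog = 1
  query t=10ms: backlog = 1
  query t=13ms: backlog = 0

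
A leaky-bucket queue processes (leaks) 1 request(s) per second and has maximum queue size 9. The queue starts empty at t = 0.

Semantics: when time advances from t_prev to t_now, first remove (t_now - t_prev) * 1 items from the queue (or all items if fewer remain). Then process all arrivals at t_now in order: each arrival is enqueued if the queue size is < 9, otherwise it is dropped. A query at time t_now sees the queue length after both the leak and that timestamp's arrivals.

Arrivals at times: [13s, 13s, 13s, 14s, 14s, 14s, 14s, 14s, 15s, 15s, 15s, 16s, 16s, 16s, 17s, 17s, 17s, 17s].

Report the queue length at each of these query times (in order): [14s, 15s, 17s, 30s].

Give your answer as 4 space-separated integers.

Queue lengths at query times:
  query t=14s: backlog = 7
  query t=15s: backlog = 9
  query t=17s: backlog = 9
  query t=30s: backlog = 0

Answer: 7 9 9 0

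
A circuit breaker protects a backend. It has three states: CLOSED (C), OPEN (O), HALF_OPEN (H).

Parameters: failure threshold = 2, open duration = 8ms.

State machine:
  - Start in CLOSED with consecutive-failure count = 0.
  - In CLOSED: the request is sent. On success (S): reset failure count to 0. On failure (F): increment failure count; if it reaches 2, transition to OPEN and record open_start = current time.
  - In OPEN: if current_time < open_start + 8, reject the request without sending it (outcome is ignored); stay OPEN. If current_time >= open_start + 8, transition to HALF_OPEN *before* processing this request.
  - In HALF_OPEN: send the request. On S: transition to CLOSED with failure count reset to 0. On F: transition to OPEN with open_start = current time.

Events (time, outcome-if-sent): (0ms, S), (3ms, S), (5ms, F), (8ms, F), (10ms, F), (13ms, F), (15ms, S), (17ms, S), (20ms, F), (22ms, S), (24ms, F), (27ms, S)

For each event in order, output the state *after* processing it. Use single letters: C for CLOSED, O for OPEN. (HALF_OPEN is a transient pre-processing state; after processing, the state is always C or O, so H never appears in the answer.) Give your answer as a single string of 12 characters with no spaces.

Answer: CCCOOOOCCCCC

Derivation:
State after each event:
  event#1 t=0ms outcome=S: state=CLOSED
  event#2 t=3ms outcome=S: state=CLOSED
  event#3 t=5ms outcome=F: state=CLOSED
  event#4 t=8ms outcome=F: state=OPEN
  event#5 t=10ms outcome=F: state=OPEN
  event#6 t=13ms outcome=F: state=OPEN
  event#7 t=15ms outcome=S: state=OPEN
  event#8 t=17ms outcome=S: state=CLOSED
  event#9 t=20ms outcome=F: state=CLOSED
  event#10 t=22ms outcome=S: state=CLOSED
  event#11 t=24ms outcome=F: state=CLOSED
  event#12 t=27ms outcome=S: state=CLOSED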